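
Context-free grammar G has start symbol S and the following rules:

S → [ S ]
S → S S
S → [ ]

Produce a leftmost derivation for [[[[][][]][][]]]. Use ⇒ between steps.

S ⇒ [S]   [S → [ S ]]
[S] ⇒ [[S]]   [S → [ S ]]
[[S]] ⇒ [[SS]]   [S → S S]
[[SS]] ⇒ [[SSS]]   [S → S S]
[[SSS]] ⇒ [[[S]SS]]   [S → [ S ]]
[[[S]SS]] ⇒ [[[SS]SS]]   [S → S S]
[[[SS]SS]] ⇒ [[[SSS]SS]]   [S → S S]
[[[SSS]SS]] ⇒ [[[[]SS]SS]]   [S → [ ]]
[[[[]SS]SS]] ⇒ [[[[][]S]SS]]   [S → [ ]]
[[[[][]S]SS]] ⇒ [[[[][][]]SS]]   [S → [ ]]
[[[[][][]]SS]] ⇒ [[[[][][]][]S]]   [S → [ ]]
[[[[][][]][]S]] ⇒ [[[[][][]][][]]]   [S → [ ]]

S ⇒ [S] ⇒ [[S]] ⇒ [[SS]] ⇒ [[SSS]] ⇒ [[[S]SS]] ⇒ [[[SS]SS]] ⇒ [[[SSS]SS]] ⇒ [[[[]SS]SS]] ⇒ [[[[][]S]SS]] ⇒ [[[[][][]]SS]] ⇒ [[[[][][]][]S]] ⇒ [[[[][][]][][]]]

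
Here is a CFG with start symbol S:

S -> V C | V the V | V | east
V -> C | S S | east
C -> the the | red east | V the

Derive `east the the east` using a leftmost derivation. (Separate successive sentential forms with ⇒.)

S ⇒ V   [S -> V]
V ⇒ S S   [V -> S S]
S S ⇒ V C S   [S -> V C]
V C S ⇒ east C S   [V -> east]
east C S ⇒ east the the S   [C -> the the]
east the the S ⇒ east the the east   [S -> east]

S ⇒ V ⇒ S S ⇒ V C S ⇒ east C S ⇒ east the the S ⇒ east the the east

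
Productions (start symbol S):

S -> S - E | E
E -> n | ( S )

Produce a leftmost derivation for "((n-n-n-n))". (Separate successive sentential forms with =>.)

S => E => (S) => (E) => ((S)) => ((S-E)) => ((S-E-E)) => ((S-E-E-E)) => ((E-E-E-E)) => ((n-E-E-E)) => ((n-n-E-E)) => ((n-n-n-E)) => ((n-n-n-n))

S => E   [S -> E]
E => (S)   [E -> ( S )]
(S) => (E)   [S -> E]
(E) => ((S))   [E -> ( S )]
((S)) => ((S-E))   [S -> S - E]
((S-E)) => ((S-E-E))   [S -> S - E]
((S-E-E)) => ((S-E-E-E))   [S -> S - E]
((S-E-E-E)) => ((E-E-E-E))   [S -> E]
((E-E-E-E)) => ((n-E-E-E))   [E -> n]
((n-E-E-E)) => ((n-n-E-E))   [E -> n]
((n-n-E-E)) => ((n-n-n-E))   [E -> n]
((n-n-n-E)) => ((n-n-n-n))   [E -> n]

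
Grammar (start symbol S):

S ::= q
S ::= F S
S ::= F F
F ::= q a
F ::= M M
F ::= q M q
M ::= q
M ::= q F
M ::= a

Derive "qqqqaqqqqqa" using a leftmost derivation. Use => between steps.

S => FS   [S ::= F S]
FS => qMqS   [F ::= q M q]
qMqS => qqFqS   [M ::= q F]
qqFqS => qqMMqS   [F ::= M M]
qqMMqS => qqqFMqS   [M ::= q F]
qqqFMqS => qqqMMMqS   [F ::= M M]
qqqMMMqS => qqqqMMqS   [M ::= q]
qqqqMMqS => qqqqaMqS   [M ::= a]
qqqqaMqS => qqqqaqqS   [M ::= q]
qqqqaqqS => qqqqaqqFF   [S ::= F F]
qqqqaqqFF => qqqqaqqMMF   [F ::= M M]
qqqqaqqMMF => qqqqaqqqMF   [M ::= q]
qqqqaqqqMF => qqqqaqqqqF   [M ::= q]
qqqqaqqqqF => qqqqaqqqqqa   [F ::= q a]

S => FS => qMqS => qqFqS => qqMMqS => qqqFMqS => qqqMMMqS => qqqqMMqS => qqqqaMqS => qqqqaqqS => qqqqaqqFF => qqqqaqqMMF => qqqqaqqqMF => qqqqaqqqqF => qqqqaqqqqqa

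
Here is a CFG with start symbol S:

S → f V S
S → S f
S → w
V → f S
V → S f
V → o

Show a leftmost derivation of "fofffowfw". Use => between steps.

S => fVS => foS => fofVS => foffSS => fofffVSS => fofffoSS => fofffoSfS => fofffowfS => fofffowfw

S => fVS   [S → f V S]
fVS => foS   [V → o]
foS => fofVS   [S → f V S]
fofVS => foffSS   [V → f S]
foffSS => fofffVSS   [S → f V S]
fofffVSS => fofffoSS   [V → o]
fofffoSS => fofffoSfS   [S → S f]
fofffoSfS => fofffowfS   [S → w]
fofffowfS => fofffowfw   [S → w]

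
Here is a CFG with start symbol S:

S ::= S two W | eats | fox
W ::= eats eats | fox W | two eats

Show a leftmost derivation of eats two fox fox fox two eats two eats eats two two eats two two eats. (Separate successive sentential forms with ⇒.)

S ⇒ S two W ⇒ S two W two W ⇒ S two W two W two W ⇒ S two W two W two W two W ⇒ eats two W two W two W two W ⇒ eats two fox W two W two W two W ⇒ eats two fox fox W two W two W two W ⇒ eats two fox fox fox W two W two W two W ⇒ eats two fox fox fox two eats two W two W two W ⇒ eats two fox fox fox two eats two eats eats two W two W ⇒ eats two fox fox fox two eats two eats eats two two eats two W ⇒ eats two fox fox fox two eats two eats eats two two eats two two eats

S ⇒ S two W   [S ::= S two W]
S two W ⇒ S two W two W   [S ::= S two W]
S two W two W ⇒ S two W two W two W   [S ::= S two W]
S two W two W two W ⇒ S two W two W two W two W   [S ::= S two W]
S two W two W two W two W ⇒ eats two W two W two W two W   [S ::= eats]
eats two W two W two W two W ⇒ eats two fox W two W two W two W   [W ::= fox W]
eats two fox W two W two W two W ⇒ eats two fox fox W two W two W two W   [W ::= fox W]
eats two fox fox W two W two W two W ⇒ eats two fox fox fox W two W two W two W   [W ::= fox W]
eats two fox fox fox W two W two W two W ⇒ eats two fox fox fox two eats two W two W two W   [W ::= two eats]
eats two fox fox fox two eats two W two W two W ⇒ eats two fox fox fox two eats two eats eats two W two W   [W ::= eats eats]
eats two fox fox fox two eats two eats eats two W two W ⇒ eats two fox fox fox two eats two eats eats two two eats two W   [W ::= two eats]
eats two fox fox fox two eats two eats eats two two eats two W ⇒ eats two fox fox fox two eats two eats eats two two eats two two eats   [W ::= two eats]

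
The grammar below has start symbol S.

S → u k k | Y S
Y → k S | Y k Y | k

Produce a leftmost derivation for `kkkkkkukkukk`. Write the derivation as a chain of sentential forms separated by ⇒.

S ⇒ YS   [S → Y S]
YS ⇒ kSS   [Y → k S]
kSS ⇒ kYSS   [S → Y S]
kYSS ⇒ kYkYSS   [Y → Y k Y]
kYkYSS ⇒ kYkYkYSS   [Y → Y k Y]
kYkYkYSS ⇒ kkkYkYSS   [Y → k]
kkkYkYSS ⇒ kkkkkYSS   [Y → k]
kkkkkYSS ⇒ kkkkkkSS   [Y → k]
kkkkkkSS ⇒ kkkkkkukkS   [S → u k k]
kkkkkkukkS ⇒ kkkkkkukkukk   [S → u k k]

S⇒YS⇒kSS⇒kYSS⇒kYkYSS⇒kYkYkYSS⇒kkkYkYSS⇒kkkkkYSS⇒kkkkkkSS⇒kkkkkkukkS⇒kkkkkkukkukk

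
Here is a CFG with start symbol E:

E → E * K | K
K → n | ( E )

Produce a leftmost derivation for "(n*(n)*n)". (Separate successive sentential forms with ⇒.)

E⇒K⇒(E)⇒(E*K)⇒(E*K*K)⇒(K*K*K)⇒(n*K*K)⇒(n*(E)*K)⇒(n*(K)*K)⇒(n*(n)*K)⇒(n*(n)*n)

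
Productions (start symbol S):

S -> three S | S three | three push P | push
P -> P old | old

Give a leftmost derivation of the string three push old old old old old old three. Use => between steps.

S => S three   [S -> S three]
S three => three push P three   [S -> three push P]
three push P three => three push P old three   [P -> P old]
three push P old three => three push P old old three   [P -> P old]
three push P old old three => three push P old old old three   [P -> P old]
three push P old old old three => three push P old old old old three   [P -> P old]
three push P old old old old three => three push P old old old old old three   [P -> P old]
three push P old old old old old three => three push old old old old old old three   [P -> old]

S => S three => three push P three => three push P old three => three push P old old three => three push P old old old three => three push P old old old old three => three push P old old old old old three => three push old old old old old old three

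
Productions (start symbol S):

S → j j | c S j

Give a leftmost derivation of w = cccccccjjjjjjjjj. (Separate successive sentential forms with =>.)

S => cSj   [S → c S j]
cSj => ccSjj   [S → c S j]
ccSjj => cccSjjj   [S → c S j]
cccSjjj => ccccSjjjj   [S → c S j]
ccccSjjjj => cccccSjjjjj   [S → c S j]
cccccSjjjjj => ccccccSjjjjjj   [S → c S j]
ccccccSjjjjjj => cccccccSjjjjjjj   [S → c S j]
cccccccSjjjjjjj => cccccccjjjjjjjjj   [S → j j]

S => cSj => ccSjj => cccSjjj => ccccSjjjj => cccccSjjjjj => ccccccSjjjjjj => cccccccSjjjjjjj => cccccccjjjjjjjjj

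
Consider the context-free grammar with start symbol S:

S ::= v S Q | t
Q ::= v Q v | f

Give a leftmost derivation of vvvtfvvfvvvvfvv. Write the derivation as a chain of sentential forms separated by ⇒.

S⇒vSQ⇒vvSQQ⇒vvvSQQQ⇒vvvtQQQ⇒vvvtfQQ⇒vvvtfvQvQ⇒vvvtfvvQvvQ⇒vvvtfvvfvvQ⇒vvvtfvvfvvvQv⇒vvvtfvvfvvvvQvv⇒vvvtfvvfvvvvfvv

S ⇒ vSQ   [S ::= v S Q]
vSQ ⇒ vvSQQ   [S ::= v S Q]
vvSQQ ⇒ vvvSQQQ   [S ::= v S Q]
vvvSQQQ ⇒ vvvtQQQ   [S ::= t]
vvvtQQQ ⇒ vvvtfQQ   [Q ::= f]
vvvtfQQ ⇒ vvvtfvQvQ   [Q ::= v Q v]
vvvtfvQvQ ⇒ vvvtfvvQvvQ   [Q ::= v Q v]
vvvtfvvQvvQ ⇒ vvvtfvvfvvQ   [Q ::= f]
vvvtfvvfvvQ ⇒ vvvtfvvfvvvQv   [Q ::= v Q v]
vvvtfvvfvvvQv ⇒ vvvtfvvfvvvvQvv   [Q ::= v Q v]
vvvtfvvfvvvvQvv ⇒ vvvtfvvfvvvvfvv   [Q ::= f]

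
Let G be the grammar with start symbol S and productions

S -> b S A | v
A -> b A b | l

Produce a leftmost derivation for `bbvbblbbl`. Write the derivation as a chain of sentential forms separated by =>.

S => bSA => bbSAA => bbvAA => bbvbAbA => bbvbbAbbA => bbvbblbbA => bbvbblbbl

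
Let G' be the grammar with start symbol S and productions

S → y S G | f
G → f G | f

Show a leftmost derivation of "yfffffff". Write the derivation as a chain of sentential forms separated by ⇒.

S ⇒ ySG ⇒ yfG ⇒ yffG ⇒ yfffG ⇒ yffffG ⇒ yfffffG ⇒ yffffffG ⇒ yfffffff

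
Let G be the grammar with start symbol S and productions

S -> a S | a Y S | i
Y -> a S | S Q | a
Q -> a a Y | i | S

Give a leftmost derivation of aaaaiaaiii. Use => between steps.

S => aYS   [S -> a Y S]
aYS => aaSS   [Y -> a S]
aaSS => aaaSS   [S -> a S]
aaaSS => aaaaYSS   [S -> a Y S]
aaaaYSS => aaaaSQSS   [Y -> S Q]
aaaaSQSS => aaaaiQSS   [S -> i]
aaaaiQSS => aaaaiSSS   [Q -> S]
aaaaiSSS => aaaaiaYSSS   [S -> a Y S]
aaaaiaYSSS => aaaaiaaSSS   [Y -> a]
aaaaiaaSSS => aaaaiaaiSS   [S -> i]
aaaaiaaiSS => aaaaiaaiiS   [S -> i]
aaaaiaaiiS => aaaaiaaiii   [S -> i]

S => aYS => aaSS => aaaSS => aaaaYSS => aaaaSQSS => aaaaiQSS => aaaaiSSS => aaaaiaYSSS => aaaaiaaSSS => aaaaiaaiSS => aaaaiaaiiS => aaaaiaaiii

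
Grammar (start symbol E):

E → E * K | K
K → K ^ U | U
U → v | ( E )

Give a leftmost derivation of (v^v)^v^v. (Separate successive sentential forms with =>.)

E => K   [E → K]
K => K^U   [K → K ^ U]
K^U => K^U^U   [K → K ^ U]
K^U^U => U^U^U   [K → U]
U^U^U => (E)^U^U   [U → ( E )]
(E)^U^U => (K)^U^U   [E → K]
(K)^U^U => (K^U)^U^U   [K → K ^ U]
(K^U)^U^U => (U^U)^U^U   [K → U]
(U^U)^U^U => (v^U)^U^U   [U → v]
(v^U)^U^U => (v^v)^U^U   [U → v]
(v^v)^U^U => (v^v)^v^U   [U → v]
(v^v)^v^U => (v^v)^v^v   [U → v]

E => K => K^U => K^U^U => U^U^U => (E)^U^U => (K)^U^U => (K^U)^U^U => (U^U)^U^U => (v^U)^U^U => (v^v)^U^U => (v^v)^v^U => (v^v)^v^v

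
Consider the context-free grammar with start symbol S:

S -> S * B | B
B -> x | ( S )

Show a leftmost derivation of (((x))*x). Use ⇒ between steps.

S⇒B⇒(S)⇒(S*B)⇒(B*B)⇒((S)*B)⇒((B)*B)⇒(((S))*B)⇒(((B))*B)⇒(((x))*B)⇒(((x))*x)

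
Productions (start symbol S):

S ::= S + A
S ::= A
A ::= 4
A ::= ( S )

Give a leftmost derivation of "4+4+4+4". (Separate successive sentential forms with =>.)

S => S+A => S+A+A => S+A+A+A => A+A+A+A => 4+A+A+A => 4+4+A+A => 4+4+4+A => 4+4+4+4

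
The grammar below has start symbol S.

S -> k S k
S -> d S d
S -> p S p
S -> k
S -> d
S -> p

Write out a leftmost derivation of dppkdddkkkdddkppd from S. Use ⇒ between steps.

S ⇒ dSd ⇒ dpSpd ⇒ dppSppd ⇒ dppkSkppd ⇒ dppkdSdkppd ⇒ dppkddSddkppd ⇒ dppkdddSdddkppd ⇒ dppkdddkSkdddkppd ⇒ dppkdddkkkdddkppd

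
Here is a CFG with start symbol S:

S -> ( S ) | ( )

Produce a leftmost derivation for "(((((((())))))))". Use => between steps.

S => (S)   [S -> ( S )]
(S) => ((S))   [S -> ( S )]
((S)) => (((S)))   [S -> ( S )]
(((S))) => ((((S))))   [S -> ( S )]
((((S)))) => (((((S)))))   [S -> ( S )]
(((((S))))) => ((((((S))))))   [S -> ( S )]
((((((S)))))) => (((((((S)))))))   [S -> ( S )]
(((((((S))))))) => (((((((())))))))   [S -> ( )]

S => (S) => ((S)) => (((S))) => ((((S)))) => (((((S))))) => ((((((S)))))) => (((((((S))))))) => (((((((())))))))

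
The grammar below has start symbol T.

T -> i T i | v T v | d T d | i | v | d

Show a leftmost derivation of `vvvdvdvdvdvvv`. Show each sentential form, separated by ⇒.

T⇒vTv⇒vvTvv⇒vvvTvvv⇒vvvdTdvvv⇒vvvdvTvdvvv⇒vvvdvdTdvdvvv⇒vvvdvdvdvdvvv

T ⇒ vTv   [T -> v T v]
vTv ⇒ vvTvv   [T -> v T v]
vvTvv ⇒ vvvTvvv   [T -> v T v]
vvvTvvv ⇒ vvvdTdvvv   [T -> d T d]
vvvdTdvvv ⇒ vvvdvTvdvvv   [T -> v T v]
vvvdvTvdvvv ⇒ vvvdvdTdvdvvv   [T -> d T d]
vvvdvdTdvdvvv ⇒ vvvdvdvdvdvvv   [T -> v]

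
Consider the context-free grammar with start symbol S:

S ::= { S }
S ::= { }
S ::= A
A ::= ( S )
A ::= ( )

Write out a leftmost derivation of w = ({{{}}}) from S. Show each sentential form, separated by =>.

S => A => (S) => ({S}) => ({{S}}) => ({{{}}})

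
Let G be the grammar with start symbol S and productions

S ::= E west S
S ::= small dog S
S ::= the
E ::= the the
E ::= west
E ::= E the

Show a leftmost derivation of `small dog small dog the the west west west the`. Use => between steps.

S => small dog S => small dog small dog S => small dog small dog E west S => small dog small dog the the west S => small dog small dog the the west E west S => small dog small dog the the west west west S => small dog small dog the the west west west the

S => small dog S   [S ::= small dog S]
small dog S => small dog small dog S   [S ::= small dog S]
small dog small dog S => small dog small dog E west S   [S ::= E west S]
small dog small dog E west S => small dog small dog the the west S   [E ::= the the]
small dog small dog the the west S => small dog small dog the the west E west S   [S ::= E west S]
small dog small dog the the west E west S => small dog small dog the the west west west S   [E ::= west]
small dog small dog the the west west west S => small dog small dog the the west west west the   [S ::= the]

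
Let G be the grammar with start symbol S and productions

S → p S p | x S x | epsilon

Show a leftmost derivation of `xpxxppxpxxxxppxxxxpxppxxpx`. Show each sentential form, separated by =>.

S => xSx   [S → x S x]
xSx => xpSpx   [S → p S p]
xpSpx => xpxSxpx   [S → x S x]
xpxSxpx => xpxxSxxpx   [S → x S x]
xpxxSxxpx => xpxxpSpxxpx   [S → p S p]
xpxxpSpxxpx => xpxxppSppxxpx   [S → p S p]
xpxxppSppxxpx => xpxxppxSxppxxpx   [S → x S x]
xpxxppxSxppxxpx => xpxxppxpSpxppxxpx   [S → p S p]
xpxxppxpSpxppxxpx => xpxxppxpxSxpxppxxpx   [S → x S x]
xpxxppxpxSxpxppxxpx => xpxxppxpxxSxxpxppxxpx   [S → x S x]
xpxxppxpxxSxxpxppxxpx => xpxxppxpxxxSxxxpxppxxpx   [S → x S x]
xpxxppxpxxxSxxxpxppxxpx => xpxxppxpxxxxSxxxxpxppxxpx   [S → x S x]
xpxxppxpxxxxSxxxxpxppxxpx => xpxxppxpxxxxpSpxxxxpxppxxpx   [S → p S p]
xpxxppxpxxxxpSpxxxxpxppxxpx => xpxxppxpxxxxppxxxxpxppxxpx   [S → epsilon]

S => xSx => xpSpx => xpxSxpx => xpxxSxxpx => xpxxpSpxxpx => xpxxppSppxxpx => xpxxppxSxppxxpx => xpxxppxpSpxppxxpx => xpxxppxpxSxpxppxxpx => xpxxppxpxxSxxpxppxxpx => xpxxppxpxxxSxxxpxppxxpx => xpxxppxpxxxxSxxxxpxppxxpx => xpxxppxpxxxxpSpxxxxpxppxxpx => xpxxppxpxxxxppxxxxpxppxxpx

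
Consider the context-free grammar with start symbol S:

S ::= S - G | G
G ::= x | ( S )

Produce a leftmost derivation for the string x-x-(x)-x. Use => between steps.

S => S-G   [S ::= S - G]
S-G => S-G-G   [S ::= S - G]
S-G-G => S-G-G-G   [S ::= S - G]
S-G-G-G => G-G-G-G   [S ::= G]
G-G-G-G => x-G-G-G   [G ::= x]
x-G-G-G => x-x-G-G   [G ::= x]
x-x-G-G => x-x-(S)-G   [G ::= ( S )]
x-x-(S)-G => x-x-(G)-G   [S ::= G]
x-x-(G)-G => x-x-(x)-G   [G ::= x]
x-x-(x)-G => x-x-(x)-x   [G ::= x]

S => S-G => S-G-G => S-G-G-G => G-G-G-G => x-G-G-G => x-x-G-G => x-x-(S)-G => x-x-(G)-G => x-x-(x)-G => x-x-(x)-x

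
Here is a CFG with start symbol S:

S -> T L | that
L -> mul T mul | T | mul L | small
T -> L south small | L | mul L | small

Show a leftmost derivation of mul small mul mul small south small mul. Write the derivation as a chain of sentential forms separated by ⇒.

S ⇒ T L ⇒ L L ⇒ mul L L ⇒ mul small L ⇒ mul small mul T mul ⇒ mul small mul L south small mul ⇒ mul small mul mul L south small mul ⇒ mul small mul mul small south small mul

S ⇒ T L   [S -> T L]
T L ⇒ L L   [T -> L]
L L ⇒ mul L L   [L -> mul L]
mul L L ⇒ mul small L   [L -> small]
mul small L ⇒ mul small mul T mul   [L -> mul T mul]
mul small mul T mul ⇒ mul small mul L south small mul   [T -> L south small]
mul small mul L south small mul ⇒ mul small mul mul L south small mul   [L -> mul L]
mul small mul mul L south small mul ⇒ mul small mul mul small south small mul   [L -> small]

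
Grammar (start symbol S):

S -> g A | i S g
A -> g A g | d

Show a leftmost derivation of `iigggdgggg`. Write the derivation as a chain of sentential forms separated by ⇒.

S ⇒ iSg ⇒ iiSgg ⇒ iigAgg ⇒ iiggAggg ⇒ iigggAgggg ⇒ iigggdgggg

S ⇒ iSg   [S -> i S g]
iSg ⇒ iiSgg   [S -> i S g]
iiSgg ⇒ iigAgg   [S -> g A]
iigAgg ⇒ iiggAggg   [A -> g A g]
iiggAggg ⇒ iigggAgggg   [A -> g A g]
iigggAgggg ⇒ iigggdgggg   [A -> d]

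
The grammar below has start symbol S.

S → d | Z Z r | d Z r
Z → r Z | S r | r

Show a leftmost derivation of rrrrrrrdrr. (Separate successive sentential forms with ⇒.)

S ⇒ ZZr ⇒ rZZr ⇒ rrZZr ⇒ rrrZZr ⇒ rrrrZr ⇒ rrrrrZr ⇒ rrrrrrZr ⇒ rrrrrrrZr ⇒ rrrrrrrSrr ⇒ rrrrrrrdrr

S ⇒ ZZr   [S → Z Z r]
ZZr ⇒ rZZr   [Z → r Z]
rZZr ⇒ rrZZr   [Z → r Z]
rrZZr ⇒ rrrZZr   [Z → r Z]
rrrZZr ⇒ rrrrZr   [Z → r]
rrrrZr ⇒ rrrrrZr   [Z → r Z]
rrrrrZr ⇒ rrrrrrZr   [Z → r Z]
rrrrrrZr ⇒ rrrrrrrZr   [Z → r Z]
rrrrrrrZr ⇒ rrrrrrrSrr   [Z → S r]
rrrrrrrSrr ⇒ rrrrrrrdrr   [S → d]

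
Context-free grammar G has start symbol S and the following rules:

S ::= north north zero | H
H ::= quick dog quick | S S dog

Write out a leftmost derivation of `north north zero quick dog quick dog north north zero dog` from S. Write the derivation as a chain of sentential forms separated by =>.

S => H => S S dog => H S dog => S S dog S dog => north north zero S dog S dog => north north zero H dog S dog => north north zero quick dog quick dog S dog => north north zero quick dog quick dog north north zero dog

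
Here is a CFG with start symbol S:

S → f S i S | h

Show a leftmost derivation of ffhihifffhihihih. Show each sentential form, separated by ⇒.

S ⇒ fSiS   [S → f S i S]
fSiS ⇒ ffSiSiS   [S → f S i S]
ffSiSiS ⇒ ffhiSiS   [S → h]
ffhiSiS ⇒ ffhihiS   [S → h]
ffhihiS ⇒ ffhihifSiS   [S → f S i S]
ffhihifSiS ⇒ ffhihiffSiSiS   [S → f S i S]
ffhihiffSiSiS ⇒ ffhihifffSiSiSiS   [S → f S i S]
ffhihifffSiSiSiS ⇒ ffhihifffhiSiSiS   [S → h]
ffhihifffhiSiSiS ⇒ ffhihifffhihiSiS   [S → h]
ffhihifffhihiSiS ⇒ ffhihifffhihihiS   [S → h]
ffhihifffhihihiS ⇒ ffhihifffhihihih   [S → h]

S⇒fSiS⇒ffSiSiS⇒ffhiSiS⇒ffhihiS⇒ffhihifSiS⇒ffhihiffSiSiS⇒ffhihifffSiSiSiS⇒ffhihifffhiSiSiS⇒ffhihifffhihiSiS⇒ffhihifffhihihiS⇒ffhihifffhihihih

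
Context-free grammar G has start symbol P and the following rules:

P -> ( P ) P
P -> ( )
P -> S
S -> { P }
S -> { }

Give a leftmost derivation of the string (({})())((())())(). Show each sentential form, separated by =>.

P=>(P)P=>((P)P)P=>((S)P)P=>(({})P)P=>(({})())P=>(({})())(P)P=>(({})())((P)P)P=>(({})())((())P)P=>(({})())((())())P=>(({})())((())())()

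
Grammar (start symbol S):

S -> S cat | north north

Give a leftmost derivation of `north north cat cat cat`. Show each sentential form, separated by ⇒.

S ⇒ S cat ⇒ S cat cat ⇒ S cat cat cat ⇒ north north cat cat cat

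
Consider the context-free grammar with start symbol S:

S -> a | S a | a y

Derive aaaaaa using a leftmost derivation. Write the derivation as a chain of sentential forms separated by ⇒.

S ⇒ Sa   [S -> S a]
Sa ⇒ Saa   [S -> S a]
Saa ⇒ Saaa   [S -> S a]
Saaa ⇒ Saaaa   [S -> S a]
Saaaa ⇒ Saaaaa   [S -> S a]
Saaaaa ⇒ aaaaaa   [S -> a]

S ⇒ Sa ⇒ Saa ⇒ Saaa ⇒ Saaaa ⇒ Saaaaa ⇒ aaaaaa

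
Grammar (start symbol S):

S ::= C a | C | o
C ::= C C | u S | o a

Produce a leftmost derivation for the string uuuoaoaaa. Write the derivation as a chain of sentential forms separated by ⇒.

S⇒C⇒uS⇒uCa⇒uuSa⇒uuCaa⇒uuuSaa⇒uuuCaa⇒uuuCCaa⇒uuuoaCaa⇒uuuoaoaaa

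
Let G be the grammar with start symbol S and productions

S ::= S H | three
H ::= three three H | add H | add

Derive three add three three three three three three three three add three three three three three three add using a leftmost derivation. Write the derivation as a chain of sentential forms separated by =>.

S => S H => three H => three add H => three add three three H => three add three three three three H => three add three three three three three three H => three add three three three three three three three three H => three add three three three three three three three three add H => three add three three three three three three three three add three three H => three add three three three three three three three three add three three three three H => three add three three three three three three three three add three three three three three three H => three add three three three three three three three three add three three three three three three add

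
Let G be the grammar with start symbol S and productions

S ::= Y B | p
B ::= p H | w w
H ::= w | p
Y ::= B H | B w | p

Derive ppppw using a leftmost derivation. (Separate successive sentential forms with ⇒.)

S ⇒ YB ⇒ BHB ⇒ pHHB ⇒ ppHB ⇒ pppB ⇒ ppppH ⇒ ppppw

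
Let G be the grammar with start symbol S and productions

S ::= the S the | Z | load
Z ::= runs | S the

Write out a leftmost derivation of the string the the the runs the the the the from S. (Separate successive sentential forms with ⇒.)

S ⇒ the S the ⇒ the the S the the ⇒ the the the S the the the ⇒ the the the Z the the the ⇒ the the the S the the the the ⇒ the the the Z the the the the ⇒ the the the runs the the the the

S ⇒ the S the   [S ::= the S the]
the S the ⇒ the the S the the   [S ::= the S the]
the the S the the ⇒ the the the S the the the   [S ::= the S the]
the the the S the the the ⇒ the the the Z the the the   [S ::= Z]
the the the Z the the the ⇒ the the the S the the the the   [Z ::= S the]
the the the S the the the the ⇒ the the the Z the the the the   [S ::= Z]
the the the Z the the the the ⇒ the the the runs the the the the   [Z ::= runs]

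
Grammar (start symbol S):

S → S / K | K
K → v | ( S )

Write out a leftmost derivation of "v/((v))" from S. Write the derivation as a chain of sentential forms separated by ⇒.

S⇒S/K⇒K/K⇒v/K⇒v/(S)⇒v/(K)⇒v/((S))⇒v/((K))⇒v/((v))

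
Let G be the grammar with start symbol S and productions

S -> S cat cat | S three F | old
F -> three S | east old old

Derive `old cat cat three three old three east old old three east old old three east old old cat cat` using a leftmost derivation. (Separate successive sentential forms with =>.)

S => S cat cat => S three F cat cat => S three F three F cat cat => S three F three F three F cat cat => S three F three F three F three F cat cat => S cat cat three F three F three F three F cat cat => old cat cat three F three F three F three F cat cat => old cat cat three three S three F three F three F cat cat => old cat cat three three old three F three F three F cat cat => old cat cat three three old three east old old three F three F cat cat => old cat cat three three old three east old old three east old old three F cat cat => old cat cat three three old three east old old three east old old three east old old cat cat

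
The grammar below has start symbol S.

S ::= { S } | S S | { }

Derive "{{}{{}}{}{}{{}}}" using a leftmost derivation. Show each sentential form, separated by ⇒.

S ⇒ {S} ⇒ {SS} ⇒ {SSS} ⇒ {SSSS} ⇒ {SSSSS} ⇒ {{}SSSS} ⇒ {{}{S}SSS} ⇒ {{}{{}}SSS} ⇒ {{}{{}}{}SS} ⇒ {{}{{}}{}{}S} ⇒ {{}{{}}{}{}{S}} ⇒ {{}{{}}{}{}{{}}}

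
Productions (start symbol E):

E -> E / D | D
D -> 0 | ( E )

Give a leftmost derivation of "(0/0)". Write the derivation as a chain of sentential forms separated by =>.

E => D => (E) => (E/D) => (D/D) => (0/D) => (0/0)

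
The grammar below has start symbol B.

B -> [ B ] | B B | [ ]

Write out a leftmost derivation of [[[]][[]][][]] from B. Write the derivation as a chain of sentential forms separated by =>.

B => [B]   [B -> [ B ]]
[B] => [BB]   [B -> B B]
[BB] => [BBB]   [B -> B B]
[BBB] => [[B]BB]   [B -> [ B ]]
[[B]BB] => [[[]]BB]   [B -> [ ]]
[[[]]BB] => [[[]][B]B]   [B -> [ B ]]
[[[]][B]B] => [[[]][[]]B]   [B -> [ ]]
[[[]][[]]B] => [[[]][[]]BB]   [B -> B B]
[[[]][[]]BB] => [[[]][[]][]B]   [B -> [ ]]
[[[]][[]][]B] => [[[]][[]][][]]   [B -> [ ]]

B => [B] => [BB] => [BBB] => [[B]BB] => [[[]]BB] => [[[]][B]B] => [[[]][[]]B] => [[[]][[]]BB] => [[[]][[]][]B] => [[[]][[]][][]]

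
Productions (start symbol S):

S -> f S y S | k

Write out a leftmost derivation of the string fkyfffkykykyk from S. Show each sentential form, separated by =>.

S => fSyS => fkyS => fkyfSyS => fkyffSySyS => fkyfffSySySyS => fkyfffkySySyS => fkyfffkykySyS => fkyfffkykykyS => fkyfffkykykyk

S => fSyS   [S -> f S y S]
fSyS => fkyS   [S -> k]
fkyS => fkyfSyS   [S -> f S y S]
fkyfSyS => fkyffSySyS   [S -> f S y S]
fkyffSySyS => fkyfffSySySyS   [S -> f S y S]
fkyfffSySySyS => fkyfffkySySyS   [S -> k]
fkyfffkySySyS => fkyfffkykySyS   [S -> k]
fkyfffkykySyS => fkyfffkykykyS   [S -> k]
fkyfffkykykyS => fkyfffkykykyk   [S -> k]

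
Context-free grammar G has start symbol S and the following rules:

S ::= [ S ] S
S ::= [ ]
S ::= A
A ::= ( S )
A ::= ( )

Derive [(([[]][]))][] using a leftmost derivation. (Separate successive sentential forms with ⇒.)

S ⇒ [S]S   [S ::= [ S ] S]
[S]S ⇒ [A]S   [S ::= A]
[A]S ⇒ [(S)]S   [A ::= ( S )]
[(S)]S ⇒ [(A)]S   [S ::= A]
[(A)]S ⇒ [((S))]S   [A ::= ( S )]
[((S))]S ⇒ [(([S]S))]S   [S ::= [ S ] S]
[(([S]S))]S ⇒ [(([[]]S))]S   [S ::= [ ]]
[(([[]]S))]S ⇒ [(([[]][]))]S   [S ::= [ ]]
[(([[]][]))]S ⇒ [(([[]][]))][]   [S ::= [ ]]

S ⇒ [S]S ⇒ [A]S ⇒ [(S)]S ⇒ [(A)]S ⇒ [((S))]S ⇒ [(([S]S))]S ⇒ [(([[]]S))]S ⇒ [(([[]][]))]S ⇒ [(([[]][]))][]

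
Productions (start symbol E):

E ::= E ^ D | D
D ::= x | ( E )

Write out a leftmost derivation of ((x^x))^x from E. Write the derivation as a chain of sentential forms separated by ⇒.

E⇒E^D⇒D^D⇒(E)^D⇒(D)^D⇒((E))^D⇒((E^D))^D⇒((D^D))^D⇒((x^D))^D⇒((x^x))^D⇒((x^x))^x

E ⇒ E^D   [E ::= E ^ D]
E^D ⇒ D^D   [E ::= D]
D^D ⇒ (E)^D   [D ::= ( E )]
(E)^D ⇒ (D)^D   [E ::= D]
(D)^D ⇒ ((E))^D   [D ::= ( E )]
((E))^D ⇒ ((E^D))^D   [E ::= E ^ D]
((E^D))^D ⇒ ((D^D))^D   [E ::= D]
((D^D))^D ⇒ ((x^D))^D   [D ::= x]
((x^D))^D ⇒ ((x^x))^D   [D ::= x]
((x^x))^D ⇒ ((x^x))^x   [D ::= x]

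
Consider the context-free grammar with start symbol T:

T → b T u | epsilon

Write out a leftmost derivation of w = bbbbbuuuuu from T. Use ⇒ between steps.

T ⇒ bTu ⇒ bbTuu ⇒ bbbTuuu ⇒ bbbbTuuuu ⇒ bbbbbTuuuuu ⇒ bbbbbuuuuu

T ⇒ bTu   [T → b T u]
bTu ⇒ bbTuu   [T → b T u]
bbTuu ⇒ bbbTuuu   [T → b T u]
bbbTuuu ⇒ bbbbTuuuu   [T → b T u]
bbbbTuuuu ⇒ bbbbbTuuuuu   [T → b T u]
bbbbbTuuuuu ⇒ bbbbbuuuuu   [T → epsilon]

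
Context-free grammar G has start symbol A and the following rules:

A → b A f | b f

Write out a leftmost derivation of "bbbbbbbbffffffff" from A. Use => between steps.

A => bAf => bbAff => bbbAfff => bbbbAffff => bbbbbAfffff => bbbbbbAffffff => bbbbbbbAfffffff => bbbbbbbbffffffff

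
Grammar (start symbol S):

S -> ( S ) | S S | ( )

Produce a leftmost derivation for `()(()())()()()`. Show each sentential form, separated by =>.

S => SS   [S -> S S]
SS => SSS   [S -> S S]
SSS => SSSS   [S -> S S]
SSSS => ()SSS   [S -> ( )]
()SSS => ()SSSS   [S -> S S]
()SSSS => ()(S)SSS   [S -> ( S )]
()(S)SSS => ()(SS)SSS   [S -> S S]
()(SS)SSS => ()(()S)SSS   [S -> ( )]
()(()S)SSS => ()(()())SSS   [S -> ( )]
()(()())SSS => ()(()())()SS   [S -> ( )]
()(()())()SS => ()(()())()()S   [S -> ( )]
()(()())()()S => ()(()())()()()   [S -> ( )]

S => SS => SSS => SSSS => ()SSS => ()SSSS => ()(S)SSS => ()(SS)SSS => ()(()S)SSS => ()(()())SSS => ()(()())()SS => ()(()())()()S => ()(()())()()()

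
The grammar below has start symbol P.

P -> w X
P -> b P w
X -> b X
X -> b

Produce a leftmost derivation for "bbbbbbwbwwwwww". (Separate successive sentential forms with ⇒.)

P⇒bPw⇒bbPww⇒bbbPwww⇒bbbbPwwww⇒bbbbbPwwwww⇒bbbbbbPwwwwww⇒bbbbbbwXwwwwww⇒bbbbbbwbwwwwww

P ⇒ bPw   [P -> b P w]
bPw ⇒ bbPww   [P -> b P w]
bbPww ⇒ bbbPwww   [P -> b P w]
bbbPwww ⇒ bbbbPwwww   [P -> b P w]
bbbbPwwww ⇒ bbbbbPwwwww   [P -> b P w]
bbbbbPwwwww ⇒ bbbbbbPwwwwww   [P -> b P w]
bbbbbbPwwwwww ⇒ bbbbbbwXwwwwww   [P -> w X]
bbbbbbwXwwwwww ⇒ bbbbbbwbwwwwww   [X -> b]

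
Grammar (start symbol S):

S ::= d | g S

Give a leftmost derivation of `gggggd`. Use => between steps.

S => gS => ggS => gggS => ggggS => gggggS => gggggd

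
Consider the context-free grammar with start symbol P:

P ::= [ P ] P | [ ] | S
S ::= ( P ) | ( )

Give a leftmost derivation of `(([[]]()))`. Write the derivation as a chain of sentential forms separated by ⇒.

P ⇒ S ⇒ (P) ⇒ (S) ⇒ ((P)) ⇒ (([P]P)) ⇒ (([[]]P)) ⇒ (([[]]S)) ⇒ (([[]]()))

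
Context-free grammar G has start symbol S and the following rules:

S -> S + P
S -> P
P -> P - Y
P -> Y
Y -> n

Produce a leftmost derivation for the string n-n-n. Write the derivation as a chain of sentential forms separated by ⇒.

S ⇒ P   [S -> P]
P ⇒ P-Y   [P -> P - Y]
P-Y ⇒ P-Y-Y   [P -> P - Y]
P-Y-Y ⇒ Y-Y-Y   [P -> Y]
Y-Y-Y ⇒ n-Y-Y   [Y -> n]
n-Y-Y ⇒ n-n-Y   [Y -> n]
n-n-Y ⇒ n-n-n   [Y -> n]

S ⇒ P ⇒ P-Y ⇒ P-Y-Y ⇒ Y-Y-Y ⇒ n-Y-Y ⇒ n-n-Y ⇒ n-n-n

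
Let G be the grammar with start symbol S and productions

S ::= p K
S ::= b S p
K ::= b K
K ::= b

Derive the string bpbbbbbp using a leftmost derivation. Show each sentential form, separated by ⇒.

S ⇒ bSp ⇒ bpKp ⇒ bpbKp ⇒ bpbbKp ⇒ bpbbbKp ⇒ bpbbbbKp ⇒ bpbbbbbp

S ⇒ bSp   [S ::= b S p]
bSp ⇒ bpKp   [S ::= p K]
bpKp ⇒ bpbKp   [K ::= b K]
bpbKp ⇒ bpbbKp   [K ::= b K]
bpbbKp ⇒ bpbbbKp   [K ::= b K]
bpbbbKp ⇒ bpbbbbKp   [K ::= b K]
bpbbbbKp ⇒ bpbbbbbp   [K ::= b]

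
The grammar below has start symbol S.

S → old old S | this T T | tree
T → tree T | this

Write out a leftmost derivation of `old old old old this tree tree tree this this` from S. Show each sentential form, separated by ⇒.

S ⇒ old old S ⇒ old old old old S ⇒ old old old old this T T ⇒ old old old old this tree T T ⇒ old old old old this tree tree T T ⇒ old old old old this tree tree tree T T ⇒ old old old old this tree tree tree this T ⇒ old old old old this tree tree tree this this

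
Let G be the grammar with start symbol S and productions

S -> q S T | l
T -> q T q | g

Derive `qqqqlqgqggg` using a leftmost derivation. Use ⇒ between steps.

S ⇒ qST   [S -> q S T]
qST ⇒ qqSTT   [S -> q S T]
qqSTT ⇒ qqqSTTT   [S -> q S T]
qqqSTTT ⇒ qqqqSTTTT   [S -> q S T]
qqqqSTTTT ⇒ qqqqlTTTT   [S -> l]
qqqqlTTTT ⇒ qqqqlqTqTTT   [T -> q T q]
qqqqlqTqTTT ⇒ qqqqlqgqTTT   [T -> g]
qqqqlqgqTTT ⇒ qqqqlqgqgTT   [T -> g]
qqqqlqgqgTT ⇒ qqqqlqgqggT   [T -> g]
qqqqlqgqggT ⇒ qqqqlqgqggg   [T -> g]

S⇒qST⇒qqSTT⇒qqqSTTT⇒qqqqSTTTT⇒qqqqlTTTT⇒qqqqlqTqTTT⇒qqqqlqgqTTT⇒qqqqlqgqgTT⇒qqqqlqgqggT⇒qqqqlqgqggg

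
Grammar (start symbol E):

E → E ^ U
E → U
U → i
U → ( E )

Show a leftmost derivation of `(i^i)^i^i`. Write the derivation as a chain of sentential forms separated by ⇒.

E ⇒ E^U   [E → E ^ U]
E^U ⇒ E^U^U   [E → E ^ U]
E^U^U ⇒ U^U^U   [E → U]
U^U^U ⇒ (E)^U^U   [U → ( E )]
(E)^U^U ⇒ (E^U)^U^U   [E → E ^ U]
(E^U)^U^U ⇒ (U^U)^U^U   [E → U]
(U^U)^U^U ⇒ (i^U)^U^U   [U → i]
(i^U)^U^U ⇒ (i^i)^U^U   [U → i]
(i^i)^U^U ⇒ (i^i)^i^U   [U → i]
(i^i)^i^U ⇒ (i^i)^i^i   [U → i]

E ⇒ E^U ⇒ E^U^U ⇒ U^U^U ⇒ (E)^U^U ⇒ (E^U)^U^U ⇒ (U^U)^U^U ⇒ (i^U)^U^U ⇒ (i^i)^U^U ⇒ (i^i)^i^U ⇒ (i^i)^i^i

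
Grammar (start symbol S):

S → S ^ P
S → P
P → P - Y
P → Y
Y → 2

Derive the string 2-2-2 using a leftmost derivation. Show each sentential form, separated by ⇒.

S⇒P⇒P-Y⇒P-Y-Y⇒Y-Y-Y⇒2-Y-Y⇒2-2-Y⇒2-2-2

S ⇒ P   [S → P]
P ⇒ P-Y   [P → P - Y]
P-Y ⇒ P-Y-Y   [P → P - Y]
P-Y-Y ⇒ Y-Y-Y   [P → Y]
Y-Y-Y ⇒ 2-Y-Y   [Y → 2]
2-Y-Y ⇒ 2-2-Y   [Y → 2]
2-2-Y ⇒ 2-2-2   [Y → 2]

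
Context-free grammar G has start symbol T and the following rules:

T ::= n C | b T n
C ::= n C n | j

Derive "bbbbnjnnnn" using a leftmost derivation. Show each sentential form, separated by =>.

T => bTn => bbTnn => bbbTnnn => bbbbTnnnn => bbbbnCnnnn => bbbbnjnnnn

T => bTn   [T ::= b T n]
bTn => bbTnn   [T ::= b T n]
bbTnn => bbbTnnn   [T ::= b T n]
bbbTnnn => bbbbTnnnn   [T ::= b T n]
bbbbTnnnn => bbbbnCnnnn   [T ::= n C]
bbbbnCnnnn => bbbbnjnnnn   [C ::= j]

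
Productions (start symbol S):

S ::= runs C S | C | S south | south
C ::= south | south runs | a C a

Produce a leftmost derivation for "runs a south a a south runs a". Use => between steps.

S => runs C S => runs a C a S => runs a south a S => runs a south a C => runs a south a a C a => runs a south a a south runs a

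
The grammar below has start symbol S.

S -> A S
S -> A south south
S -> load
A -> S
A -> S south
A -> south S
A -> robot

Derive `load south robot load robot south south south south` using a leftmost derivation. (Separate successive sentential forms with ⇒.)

S ⇒ A S ⇒ S south S ⇒ load south S ⇒ load south A south south ⇒ load south S south south ⇒ load south A S south south ⇒ load south robot S south south ⇒ load south robot A S south south ⇒ load south robot S S south south ⇒ load south robot load S south south ⇒ load south robot load A south south south south ⇒ load south robot load robot south south south south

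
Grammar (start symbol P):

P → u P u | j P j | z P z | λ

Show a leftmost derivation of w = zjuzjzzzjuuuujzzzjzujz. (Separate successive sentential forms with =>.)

P => zPz => zjPjz => zjuPujz => zjuzPzujz => zjuzjPjzujz => zjuzjzPzjzujz => zjuzjzzPzzjzujz => zjuzjzzzPzzzjzujz => zjuzjzzzjPjzzzjzujz => zjuzjzzzjuPujzzzjzujz => zjuzjzzzjuuPuujzzzjzujz => zjuzjzzzjuuuujzzzjzujz

P => zPz   [P → z P z]
zPz => zjPjz   [P → j P j]
zjPjz => zjuPujz   [P → u P u]
zjuPujz => zjuzPzujz   [P → z P z]
zjuzPzujz => zjuzjPjzujz   [P → j P j]
zjuzjPjzujz => zjuzjzPzjzujz   [P → z P z]
zjuzjzPzjzujz => zjuzjzzPzzjzujz   [P → z P z]
zjuzjzzPzzjzujz => zjuzjzzzPzzzjzujz   [P → z P z]
zjuzjzzzPzzzjzujz => zjuzjzzzjPjzzzjzujz   [P → j P j]
zjuzjzzzjPjzzzjzujz => zjuzjzzzjuPujzzzjzujz   [P → u P u]
zjuzjzzzjuPujzzzjzujz => zjuzjzzzjuuPuujzzzjzujz   [P → u P u]
zjuzjzzzjuuPuujzzzjzujz => zjuzjzzzjuuuujzzzjzujz   [P → λ]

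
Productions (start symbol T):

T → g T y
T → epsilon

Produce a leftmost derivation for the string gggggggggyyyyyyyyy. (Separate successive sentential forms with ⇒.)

T⇒gTy⇒ggTyy⇒gggTyyy⇒ggggTyyyy⇒gggggTyyyyy⇒ggggggTyyyyyy⇒gggggggTyyyyyyy⇒ggggggggTyyyyyyyy⇒gggggggggTyyyyyyyyy⇒gggggggggyyyyyyyyy

T ⇒ gTy   [T → g T y]
gTy ⇒ ggTyy   [T → g T y]
ggTyy ⇒ gggTyyy   [T → g T y]
gggTyyy ⇒ ggggTyyyy   [T → g T y]
ggggTyyyy ⇒ gggggTyyyyy   [T → g T y]
gggggTyyyyy ⇒ ggggggTyyyyyy   [T → g T y]
ggggggTyyyyyy ⇒ gggggggTyyyyyyy   [T → g T y]
gggggggTyyyyyyy ⇒ ggggggggTyyyyyyyy   [T → g T y]
ggggggggTyyyyyyyy ⇒ gggggggggTyyyyyyyyy   [T → g T y]
gggggggggTyyyyyyyyy ⇒ gggggggggyyyyyyyyy   [T → epsilon]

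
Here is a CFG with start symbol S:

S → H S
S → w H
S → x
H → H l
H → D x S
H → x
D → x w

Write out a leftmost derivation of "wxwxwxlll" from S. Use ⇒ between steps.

S⇒wH⇒wHl⇒wDxSl⇒wxwxSl⇒wxwxwHl⇒wxwxwHll⇒wxwxwHlll⇒wxwxwxlll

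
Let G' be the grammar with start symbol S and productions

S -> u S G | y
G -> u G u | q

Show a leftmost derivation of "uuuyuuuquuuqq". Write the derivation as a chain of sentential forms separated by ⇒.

S ⇒ uSG ⇒ uuSGG ⇒ uuuSGGG ⇒ uuuyGGG ⇒ uuuyuGuGG ⇒ uuuyuuGuuGG ⇒ uuuyuuuGuuuGG ⇒ uuuyuuuquuuGG ⇒ uuuyuuuquuuqG ⇒ uuuyuuuquuuqq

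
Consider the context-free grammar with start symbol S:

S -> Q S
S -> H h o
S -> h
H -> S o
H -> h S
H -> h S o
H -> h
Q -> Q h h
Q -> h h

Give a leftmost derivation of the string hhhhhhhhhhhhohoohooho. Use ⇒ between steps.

S ⇒ Hho ⇒ Soho ⇒ Hhooho ⇒ Sohooho ⇒ QSohooho ⇒ QhhSohooho ⇒ hhhhSohooho ⇒ hhhhQSohooho ⇒ hhhhQhhSohooho ⇒ hhhhQhhhhSohooho ⇒ hhhhhhhhhhSohooho ⇒ hhhhhhhhhhHhoohooho ⇒ hhhhhhhhhhhSohoohooho ⇒ hhhhhhhhhhhhohoohooho

S ⇒ Hho   [S -> H h o]
Hho ⇒ Soho   [H -> S o]
Soho ⇒ Hhooho   [S -> H h o]
Hhooho ⇒ Sohooho   [H -> S o]
Sohooho ⇒ QSohooho   [S -> Q S]
QSohooho ⇒ QhhSohooho   [Q -> Q h h]
QhhSohooho ⇒ hhhhSohooho   [Q -> h h]
hhhhSohooho ⇒ hhhhQSohooho   [S -> Q S]
hhhhQSohooho ⇒ hhhhQhhSohooho   [Q -> Q h h]
hhhhQhhSohooho ⇒ hhhhQhhhhSohooho   [Q -> Q h h]
hhhhQhhhhSohooho ⇒ hhhhhhhhhhSohooho   [Q -> h h]
hhhhhhhhhhSohooho ⇒ hhhhhhhhhhHhoohooho   [S -> H h o]
hhhhhhhhhhHhoohooho ⇒ hhhhhhhhhhhSohoohooho   [H -> h S o]
hhhhhhhhhhhSohoohooho ⇒ hhhhhhhhhhhhohoohooho   [S -> h]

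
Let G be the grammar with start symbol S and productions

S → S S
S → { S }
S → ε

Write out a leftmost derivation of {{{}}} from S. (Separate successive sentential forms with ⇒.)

S ⇒ SS ⇒ {S}S ⇒ {{S}}S ⇒ {{SS}}S ⇒ {{SSS}}S ⇒ {{{S}SS}}S ⇒ {{{}SS}}S ⇒ {{{}S}}S ⇒ {{{}}}S ⇒ {{{}}}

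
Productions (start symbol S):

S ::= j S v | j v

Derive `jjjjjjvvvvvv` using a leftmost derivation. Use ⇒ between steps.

S ⇒ jSv   [S ::= j S v]
jSv ⇒ jjSvv   [S ::= j S v]
jjSvv ⇒ jjjSvvv   [S ::= j S v]
jjjSvvv ⇒ jjjjSvvvv   [S ::= j S v]
jjjjSvvvv ⇒ jjjjjSvvvvv   [S ::= j S v]
jjjjjSvvvvv ⇒ jjjjjjvvvvvv   [S ::= j v]

S ⇒ jSv ⇒ jjSvv ⇒ jjjSvvv ⇒ jjjjSvvvv ⇒ jjjjjSvvvvv ⇒ jjjjjjvvvvvv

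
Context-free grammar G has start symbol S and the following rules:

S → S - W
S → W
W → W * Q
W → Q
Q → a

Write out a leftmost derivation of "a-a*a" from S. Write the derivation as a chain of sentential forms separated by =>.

S=>S-W=>W-W=>Q-W=>a-W=>a-W*Q=>a-Q*Q=>a-a*Q=>a-a*a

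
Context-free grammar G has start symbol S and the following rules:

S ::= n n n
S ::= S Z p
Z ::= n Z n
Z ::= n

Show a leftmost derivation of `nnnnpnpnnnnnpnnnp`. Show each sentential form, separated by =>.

S=>SZp=>SZpZp=>SZpZpZp=>SZpZpZpZp=>nnnZpZpZpZp=>nnnnpZpZpZp=>nnnnpnpZpZp=>nnnnpnpnZnpZp=>nnnnpnpnnZnnpZp=>nnnnpnpnnnnnpZp=>nnnnpnpnnnnnpnZnp=>nnnnpnpnnnnnpnnnp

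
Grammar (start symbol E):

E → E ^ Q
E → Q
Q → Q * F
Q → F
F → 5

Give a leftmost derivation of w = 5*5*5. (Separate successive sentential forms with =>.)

E => Q   [E → Q]
Q => Q*F   [Q → Q * F]
Q*F => Q*F*F   [Q → Q * F]
Q*F*F => F*F*F   [Q → F]
F*F*F => 5*F*F   [F → 5]
5*F*F => 5*5*F   [F → 5]
5*5*F => 5*5*5   [F → 5]

E => Q => Q*F => Q*F*F => F*F*F => 5*F*F => 5*5*F => 5*5*5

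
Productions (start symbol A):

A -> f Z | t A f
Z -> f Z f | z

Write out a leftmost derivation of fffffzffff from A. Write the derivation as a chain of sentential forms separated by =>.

A => fZ => ffZf => fffZff => ffffZfff => fffffZffff => fffffzffff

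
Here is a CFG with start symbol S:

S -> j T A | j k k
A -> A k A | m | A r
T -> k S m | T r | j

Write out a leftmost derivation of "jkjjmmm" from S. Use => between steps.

S => jTA => jkSmA => jkjTAmA => jkjjAmA => jkjjmmA => jkjjmmm

S => jTA   [S -> j T A]
jTA => jkSmA   [T -> k S m]
jkSmA => jkjTAmA   [S -> j T A]
jkjTAmA => jkjjAmA   [T -> j]
jkjjAmA => jkjjmmA   [A -> m]
jkjjmmA => jkjjmmm   [A -> m]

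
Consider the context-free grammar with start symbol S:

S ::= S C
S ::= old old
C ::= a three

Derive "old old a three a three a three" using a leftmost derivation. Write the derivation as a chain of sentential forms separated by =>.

S => S C => S C C => S C C C => old old C C C => old old a three C C => old old a three a three C => old old a three a three a three

S => S C   [S ::= S C]
S C => S C C   [S ::= S C]
S C C => S C C C   [S ::= S C]
S C C C => old old C C C   [S ::= old old]
old old C C C => old old a three C C   [C ::= a three]
old old a three C C => old old a three a three C   [C ::= a three]
old old a three a three C => old old a three a three a three   [C ::= a three]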